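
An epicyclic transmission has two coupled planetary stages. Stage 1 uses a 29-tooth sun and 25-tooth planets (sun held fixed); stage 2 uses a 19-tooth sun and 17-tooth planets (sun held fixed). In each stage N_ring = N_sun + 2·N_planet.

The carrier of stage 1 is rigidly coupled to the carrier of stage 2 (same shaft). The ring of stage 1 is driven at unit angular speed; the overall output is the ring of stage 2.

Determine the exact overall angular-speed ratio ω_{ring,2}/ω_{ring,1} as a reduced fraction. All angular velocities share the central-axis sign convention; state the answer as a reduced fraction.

158/159

Stage 1: N_ring = 29 + 2·25 = 79
Stage 1: 29(ω_s−ω_c) = −79(ω_r−ω_c),  ω_s=0, ω_r=1
Stage 1: 29(0−ω_c) = −79(1−ω_c)  ⇒  108ω_c = 79  ⇒  ω_c = 79/108
  ⇒ ω_c¹/ω_r¹ = 79/108
Stage 2: N_ring = 19 + 2·17 = 53
Stage 2: 19(ω_s−ω_c) = −53(ω_r−ω_c),  ω_s=0, ω_c=1
Stage 2: ω_r = 1 − (19/53)(0−1) = 72/53
  ⇒ ω_r²/ω_c² = 72/53
Coupling ω_c² = ω_c¹ ⇒ overall = 79/108 × 72/53 = 158/159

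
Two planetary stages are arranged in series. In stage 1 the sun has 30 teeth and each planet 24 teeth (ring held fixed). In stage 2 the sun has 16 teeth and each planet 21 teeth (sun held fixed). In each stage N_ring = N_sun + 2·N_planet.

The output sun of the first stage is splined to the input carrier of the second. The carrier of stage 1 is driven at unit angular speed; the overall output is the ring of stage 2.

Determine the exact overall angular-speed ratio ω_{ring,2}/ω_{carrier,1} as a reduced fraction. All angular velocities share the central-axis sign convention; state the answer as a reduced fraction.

Stage 1: N_ring = 30 + 2·24 = 78
Stage 1: 30(ω_s−ω_c) = −78(ω_r−ω_c),  ω_r=0, ω_c=1
Stage 1: ω_s = 1 − (78/30)(0−1) = 18/5
  ⇒ ω_s¹/ω_c¹ = 18/5
Stage 2: N_ring = 16 + 2·21 = 58
Stage 2: 16(ω_s−ω_c) = −58(ω_r−ω_c),  ω_s=0, ω_c=1
Stage 2: ω_r = 1 − (16/58)(0−1) = 37/29
  ⇒ ω_r²/ω_c² = 37/29
Coupling ω_c² = ω_s¹ ⇒ overall = 18/5 × 37/29 = 666/145

666/145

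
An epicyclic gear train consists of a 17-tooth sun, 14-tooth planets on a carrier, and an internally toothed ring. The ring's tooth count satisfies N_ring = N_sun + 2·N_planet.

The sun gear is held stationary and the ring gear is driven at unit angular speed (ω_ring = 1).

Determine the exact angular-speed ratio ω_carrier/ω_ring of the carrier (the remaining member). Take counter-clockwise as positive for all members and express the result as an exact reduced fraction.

N_ring = 17 + 2·14 = 45
17(ω_s−ω_c) = −45(ω_r−ω_c),  ω_s=0, ω_r=1
17(0−ω_c) = −45(1−ω_c)  ⇒  62ω_c = 45  ⇒  ω_c = 45/62
ω_c/ω_r = 45/62

45/62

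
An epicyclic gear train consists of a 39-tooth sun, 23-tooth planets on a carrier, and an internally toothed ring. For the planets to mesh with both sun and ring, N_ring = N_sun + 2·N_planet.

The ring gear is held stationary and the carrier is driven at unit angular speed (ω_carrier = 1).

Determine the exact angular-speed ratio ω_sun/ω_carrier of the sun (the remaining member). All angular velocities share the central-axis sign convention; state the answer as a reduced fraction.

124/39

N_ring = 39 + 2·23 = 85
39(ω_s−ω_c) = −85(ω_r−ω_c),  ω_r=0, ω_c=1
ω_s = 1 − (85/39)(0−1) = 124/39
ω_s/ω_c = 124/39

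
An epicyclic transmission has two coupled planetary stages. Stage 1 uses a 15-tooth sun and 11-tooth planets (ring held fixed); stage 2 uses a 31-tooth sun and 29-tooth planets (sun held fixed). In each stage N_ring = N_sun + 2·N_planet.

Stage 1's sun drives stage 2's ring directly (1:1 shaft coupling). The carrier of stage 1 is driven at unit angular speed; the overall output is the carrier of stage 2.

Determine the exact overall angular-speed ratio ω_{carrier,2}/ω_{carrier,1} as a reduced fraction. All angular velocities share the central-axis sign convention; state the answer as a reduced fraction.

Stage 1: N_ring = 15 + 2·11 = 37
Stage 1: 15(ω_s−ω_c) = −37(ω_r−ω_c),  ω_r=0, ω_c=1
Stage 1: ω_s = 1 − (37/15)(0−1) = 52/15
  ⇒ ω_s¹/ω_c¹ = 52/15
Stage 2: N_ring = 31 + 2·29 = 89
Stage 2: 31(ω_s−ω_c) = −89(ω_r−ω_c),  ω_s=0, ω_r=1
Stage 2: 31(0−ω_c) = −89(1−ω_c)  ⇒  120ω_c = 89  ⇒  ω_c = 89/120
  ⇒ ω_c²/ω_r² = 89/120
Coupling ω_r² = ω_s¹ ⇒ overall = 52/15 × 89/120 = 1157/450

1157/450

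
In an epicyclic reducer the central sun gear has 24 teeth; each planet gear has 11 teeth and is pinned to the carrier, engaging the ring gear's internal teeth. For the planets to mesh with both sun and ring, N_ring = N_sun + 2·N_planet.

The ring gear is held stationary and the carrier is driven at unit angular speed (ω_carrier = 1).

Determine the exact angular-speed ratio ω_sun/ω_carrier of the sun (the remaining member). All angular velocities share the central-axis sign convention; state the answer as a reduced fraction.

N_ring = 24 + 2·11 = 46
24(ω_s−ω_c) = −46(ω_r−ω_c),  ω_r=0, ω_c=1
ω_s = 1 − (46/24)(0−1) = 35/12
ω_s/ω_c = 35/12

35/12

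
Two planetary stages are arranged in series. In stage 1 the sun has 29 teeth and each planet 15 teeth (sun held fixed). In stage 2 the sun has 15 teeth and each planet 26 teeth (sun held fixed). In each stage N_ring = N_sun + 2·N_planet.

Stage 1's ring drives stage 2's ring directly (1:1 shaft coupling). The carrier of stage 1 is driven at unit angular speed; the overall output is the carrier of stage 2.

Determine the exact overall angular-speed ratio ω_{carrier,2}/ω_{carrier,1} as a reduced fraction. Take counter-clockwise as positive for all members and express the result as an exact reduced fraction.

Stage 1: N_ring = 29 + 2·15 = 59
Stage 1: 29(ω_s−ω_c) = −59(ω_r−ω_c),  ω_s=0, ω_c=1
Stage 1: ω_r = 1 − (29/59)(0−1) = 88/59
  ⇒ ω_r¹/ω_c¹ = 88/59
Stage 2: N_ring = 15 + 2·26 = 67
Stage 2: 15(ω_s−ω_c) = −67(ω_r−ω_c),  ω_s=0, ω_r=1
Stage 2: 15(0−ω_c) = −67(1−ω_c)  ⇒  82ω_c = 67  ⇒  ω_c = 67/82
  ⇒ ω_c²/ω_r² = 67/82
Coupling ω_r² = ω_r¹ ⇒ overall = 88/59 × 67/82 = 2948/2419

2948/2419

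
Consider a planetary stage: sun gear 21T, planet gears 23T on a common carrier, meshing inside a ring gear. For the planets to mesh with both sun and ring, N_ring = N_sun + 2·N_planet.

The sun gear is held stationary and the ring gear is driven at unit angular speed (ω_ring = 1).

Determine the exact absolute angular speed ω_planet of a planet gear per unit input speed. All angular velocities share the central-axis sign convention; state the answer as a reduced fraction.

N_ring = 21 + 2·23 = 67
21(ω_s−ω_c) = −67(ω_r−ω_c),  ω_s=0, ω_r=1
21(0−ω_c) = −67(1−ω_c)  ⇒  88ω_c = 67  ⇒  ω_c = 67/88
sun–planet: 21·(0−67/88) = −23·(ω_p−ω_c)  ⇒  ω_p−ω_c = −(21/23)·(-67/88) = 1407/2024
ω_p = 67/88 + 1407/2024 = 67/46

67/46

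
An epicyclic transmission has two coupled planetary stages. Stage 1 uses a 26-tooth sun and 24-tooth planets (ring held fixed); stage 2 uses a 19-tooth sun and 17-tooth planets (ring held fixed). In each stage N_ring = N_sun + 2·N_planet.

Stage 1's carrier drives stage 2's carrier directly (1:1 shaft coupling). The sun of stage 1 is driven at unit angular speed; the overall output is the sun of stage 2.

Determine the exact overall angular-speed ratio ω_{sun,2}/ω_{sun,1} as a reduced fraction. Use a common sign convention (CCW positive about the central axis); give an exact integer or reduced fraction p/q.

468/475

Stage 1: N_ring = 26 + 2·24 = 74
Stage 1: 26(ω_s−ω_c) = −74(ω_r−ω_c),  ω_r=0, ω_s=1
Stage 1: 26(1−ω_c) = −74(0−ω_c)  ⇒  100ω_c = 26  ⇒  ω_c = 13/50
  ⇒ ω_c¹/ω_s¹ = 13/50
Stage 2: N_ring = 19 + 2·17 = 53
Stage 2: 19(ω_s−ω_c) = −53(ω_r−ω_c),  ω_r=0, ω_c=1
Stage 2: ω_s = 1 − (53/19)(0−1) = 72/19
  ⇒ ω_s²/ω_c² = 72/19
Coupling ω_c² = ω_c¹ ⇒ overall = 13/50 × 72/19 = 468/475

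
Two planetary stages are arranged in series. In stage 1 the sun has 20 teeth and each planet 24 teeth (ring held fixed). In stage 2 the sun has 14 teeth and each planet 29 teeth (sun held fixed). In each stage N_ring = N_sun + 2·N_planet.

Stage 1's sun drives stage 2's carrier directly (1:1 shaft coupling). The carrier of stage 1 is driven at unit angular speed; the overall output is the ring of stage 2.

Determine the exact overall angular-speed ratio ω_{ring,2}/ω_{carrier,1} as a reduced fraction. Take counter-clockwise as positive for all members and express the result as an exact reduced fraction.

Stage 1: N_ring = 20 + 2·24 = 68
Stage 1: 20(ω_s−ω_c) = −68(ω_r−ω_c),  ω_r=0, ω_c=1
Stage 1: ω_s = 1 − (68/20)(0−1) = 22/5
  ⇒ ω_s¹/ω_c¹ = 22/5
Stage 2: N_ring = 14 + 2·29 = 72
Stage 2: 14(ω_s−ω_c) = −72(ω_r−ω_c),  ω_s=0, ω_c=1
Stage 2: ω_r = 1 − (14/72)(0−1) = 43/36
  ⇒ ω_r²/ω_c² = 43/36
Coupling ω_c² = ω_s¹ ⇒ overall = 22/5 × 43/36 = 473/90

473/90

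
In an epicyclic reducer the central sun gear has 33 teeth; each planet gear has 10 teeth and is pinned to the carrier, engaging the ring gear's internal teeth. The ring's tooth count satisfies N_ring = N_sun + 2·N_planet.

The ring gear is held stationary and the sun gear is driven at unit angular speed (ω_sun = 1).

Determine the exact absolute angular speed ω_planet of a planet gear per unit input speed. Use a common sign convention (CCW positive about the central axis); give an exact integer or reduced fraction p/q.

N_ring = 33 + 2·10 = 53
33(ω_s−ω_c) = −53(ω_r−ω_c),  ω_r=0, ω_s=1
33(1−ω_c) = −53(0−ω_c)  ⇒  86ω_c = 33  ⇒  ω_c = 33/86
sun–planet: 33·(1−33/86) = −10·(ω_p−ω_c)  ⇒  ω_p−ω_c = −(33/10)·(53/86) = -1749/860
ω_p = 33/86 − 1749/860 = -33/20

-33/20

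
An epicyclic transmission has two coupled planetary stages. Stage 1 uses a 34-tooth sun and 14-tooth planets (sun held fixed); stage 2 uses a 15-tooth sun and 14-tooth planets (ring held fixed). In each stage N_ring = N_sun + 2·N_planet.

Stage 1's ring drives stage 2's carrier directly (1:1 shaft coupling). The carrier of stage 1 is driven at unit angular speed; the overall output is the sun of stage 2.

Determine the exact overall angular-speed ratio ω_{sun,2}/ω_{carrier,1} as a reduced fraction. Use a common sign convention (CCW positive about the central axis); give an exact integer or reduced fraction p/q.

Stage 1: N_ring = 34 + 2·14 = 62
Stage 1: 34(ω_s−ω_c) = −62(ω_r−ω_c),  ω_s=0, ω_c=1
Stage 1: ω_r = 1 − (34/62)(0−1) = 48/31
  ⇒ ω_r¹/ω_c¹ = 48/31
Stage 2: N_ring = 15 + 2·14 = 43
Stage 2: 15(ω_s−ω_c) = −43(ω_r−ω_c),  ω_r=0, ω_c=1
Stage 2: ω_s = 1 − (43/15)(0−1) = 58/15
  ⇒ ω_s²/ω_c² = 58/15
Coupling ω_c² = ω_r¹ ⇒ overall = 48/31 × 58/15 = 928/155

928/155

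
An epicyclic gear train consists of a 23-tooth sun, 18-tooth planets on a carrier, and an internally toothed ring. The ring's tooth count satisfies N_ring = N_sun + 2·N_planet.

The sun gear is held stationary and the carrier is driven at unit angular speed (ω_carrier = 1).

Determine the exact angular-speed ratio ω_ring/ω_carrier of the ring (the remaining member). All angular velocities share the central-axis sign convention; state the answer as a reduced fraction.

82/59

N_ring = 23 + 2·18 = 59
23(ω_s−ω_c) = −59(ω_r−ω_c),  ω_s=0, ω_c=1
ω_r = 1 − (23/59)(0−1) = 82/59
ω_r/ω_c = 82/59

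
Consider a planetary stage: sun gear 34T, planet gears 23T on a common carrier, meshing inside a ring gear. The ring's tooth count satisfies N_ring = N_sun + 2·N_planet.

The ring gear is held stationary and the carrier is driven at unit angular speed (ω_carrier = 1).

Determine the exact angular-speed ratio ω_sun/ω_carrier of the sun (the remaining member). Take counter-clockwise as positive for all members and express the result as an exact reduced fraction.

57/17

N_ring = 34 + 2·23 = 80
34(ω_s−ω_c) = −80(ω_r−ω_c),  ω_r=0, ω_c=1
ω_s = 1 − (80/34)(0−1) = 57/17
ω_s/ω_c = 57/17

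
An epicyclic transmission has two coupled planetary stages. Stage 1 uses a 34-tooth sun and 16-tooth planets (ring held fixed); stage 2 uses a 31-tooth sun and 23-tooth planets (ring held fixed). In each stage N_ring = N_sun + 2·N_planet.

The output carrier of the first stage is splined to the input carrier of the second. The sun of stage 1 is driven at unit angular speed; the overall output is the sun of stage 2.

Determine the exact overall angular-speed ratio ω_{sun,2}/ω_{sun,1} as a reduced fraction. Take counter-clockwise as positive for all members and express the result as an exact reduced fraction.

918/775

Stage 1: N_ring = 34 + 2·16 = 66
Stage 1: 34(ω_s−ω_c) = −66(ω_r−ω_c),  ω_r=0, ω_s=1
Stage 1: 34(1−ω_c) = −66(0−ω_c)  ⇒  100ω_c = 34  ⇒  ω_c = 17/50
  ⇒ ω_c¹/ω_s¹ = 17/50
Stage 2: N_ring = 31 + 2·23 = 77
Stage 2: 31(ω_s−ω_c) = −77(ω_r−ω_c),  ω_r=0, ω_c=1
Stage 2: ω_s = 1 − (77/31)(0−1) = 108/31
  ⇒ ω_s²/ω_c² = 108/31
Coupling ω_c² = ω_c¹ ⇒ overall = 17/50 × 108/31 = 918/775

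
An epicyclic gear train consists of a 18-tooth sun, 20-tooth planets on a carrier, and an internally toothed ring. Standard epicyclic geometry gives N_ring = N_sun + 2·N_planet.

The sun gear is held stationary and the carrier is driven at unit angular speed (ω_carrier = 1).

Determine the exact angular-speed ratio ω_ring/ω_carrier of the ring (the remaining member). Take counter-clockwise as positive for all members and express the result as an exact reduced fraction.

N_ring = 18 + 2·20 = 58
18(ω_s−ω_c) = −58(ω_r−ω_c),  ω_s=0, ω_c=1
ω_r = 1 − (18/58)(0−1) = 38/29
ω_r/ω_c = 38/29

38/29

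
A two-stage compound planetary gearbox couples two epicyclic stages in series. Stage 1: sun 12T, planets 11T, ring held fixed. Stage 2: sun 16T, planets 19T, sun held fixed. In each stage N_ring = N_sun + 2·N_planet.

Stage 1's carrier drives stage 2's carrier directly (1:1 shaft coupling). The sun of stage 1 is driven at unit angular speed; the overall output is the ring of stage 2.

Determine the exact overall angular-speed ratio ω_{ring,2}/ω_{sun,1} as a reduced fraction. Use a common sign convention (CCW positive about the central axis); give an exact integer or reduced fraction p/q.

Stage 1: N_ring = 12 + 2·11 = 34
Stage 1: 12(ω_s−ω_c) = −34(ω_r−ω_c),  ω_r=0, ω_s=1
Stage 1: 12(1−ω_c) = −34(0−ω_c)  ⇒  46ω_c = 12  ⇒  ω_c = 6/23
  ⇒ ω_c¹/ω_s¹ = 6/23
Stage 2: N_ring = 16 + 2·19 = 54
Stage 2: 16(ω_s−ω_c) = −54(ω_r−ω_c),  ω_s=0, ω_c=1
Stage 2: ω_r = 1 − (16/54)(0−1) = 35/27
  ⇒ ω_r²/ω_c² = 35/27
Coupling ω_c² = ω_c¹ ⇒ overall = 6/23 × 35/27 = 70/207

70/207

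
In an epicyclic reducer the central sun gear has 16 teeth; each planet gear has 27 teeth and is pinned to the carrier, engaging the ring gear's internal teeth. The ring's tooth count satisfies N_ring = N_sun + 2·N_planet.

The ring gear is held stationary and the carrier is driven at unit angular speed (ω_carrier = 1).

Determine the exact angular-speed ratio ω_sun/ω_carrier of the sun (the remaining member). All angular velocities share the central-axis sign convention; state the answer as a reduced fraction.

N_ring = 16 + 2·27 = 70
16(ω_s−ω_c) = −70(ω_r−ω_c),  ω_r=0, ω_c=1
ω_s = 1 − (70/16)(0−1) = 43/8
ω_s/ω_c = 43/8

43/8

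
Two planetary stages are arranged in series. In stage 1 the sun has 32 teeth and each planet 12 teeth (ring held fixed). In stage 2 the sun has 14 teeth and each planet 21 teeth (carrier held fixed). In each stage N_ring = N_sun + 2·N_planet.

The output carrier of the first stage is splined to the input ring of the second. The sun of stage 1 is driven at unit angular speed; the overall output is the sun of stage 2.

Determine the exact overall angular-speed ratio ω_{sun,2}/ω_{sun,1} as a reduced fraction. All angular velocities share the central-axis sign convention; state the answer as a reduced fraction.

Stage 1: N_ring = 32 + 2·12 = 56
Stage 1: 32(ω_s−ω_c) = −56(ω_r−ω_c),  ω_r=0, ω_s=1
Stage 1: 32(1−ω_c) = −56(0−ω_c)  ⇒  88ω_c = 32  ⇒  ω_c = 4/11
  ⇒ ω_c¹/ω_s¹ = 4/11
Stage 2: N_ring = 14 + 2·21 = 56
Stage 2: 14(ω_s−ω_c) = −56(ω_r−ω_c),  ω_c=0, ω_r=1
Stage 2: ω_s = 0 − (56/14)(1−0) = -4
  ⇒ ω_s²/ω_r² = -4
Coupling ω_r² = ω_c¹ ⇒ overall = 4/11 × -4 = -16/11

-16/11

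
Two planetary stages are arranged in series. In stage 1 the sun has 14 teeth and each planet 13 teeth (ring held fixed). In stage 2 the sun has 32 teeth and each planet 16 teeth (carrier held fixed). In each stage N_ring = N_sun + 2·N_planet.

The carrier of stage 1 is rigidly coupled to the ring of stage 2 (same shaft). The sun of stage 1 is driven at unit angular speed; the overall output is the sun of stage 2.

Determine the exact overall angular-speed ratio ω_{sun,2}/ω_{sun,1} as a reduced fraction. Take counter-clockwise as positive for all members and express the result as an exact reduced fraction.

Stage 1: N_ring = 14 + 2·13 = 40
Stage 1: 14(ω_s−ω_c) = −40(ω_r−ω_c),  ω_r=0, ω_s=1
Stage 1: 14(1−ω_c) = −40(0−ω_c)  ⇒  54ω_c = 14  ⇒  ω_c = 7/27
  ⇒ ω_c¹/ω_s¹ = 7/27
Stage 2: N_ring = 32 + 2·16 = 64
Stage 2: 32(ω_s−ω_c) = −64(ω_r−ω_c),  ω_c=0, ω_r=1
Stage 2: ω_s = 0 − (64/32)(1−0) = -2
  ⇒ ω_s²/ω_r² = -2
Coupling ω_r² = ω_c¹ ⇒ overall = 7/27 × -2 = -14/27

-14/27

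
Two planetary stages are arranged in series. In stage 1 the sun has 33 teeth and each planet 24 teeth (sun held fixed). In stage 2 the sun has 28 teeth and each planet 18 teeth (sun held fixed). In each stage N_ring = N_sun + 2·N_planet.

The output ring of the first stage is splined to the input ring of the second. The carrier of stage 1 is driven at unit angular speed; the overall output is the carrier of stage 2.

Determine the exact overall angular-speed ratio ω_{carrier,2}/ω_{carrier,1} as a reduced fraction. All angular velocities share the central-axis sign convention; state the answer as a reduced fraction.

Stage 1: N_ring = 33 + 2·24 = 81
Stage 1: 33(ω_s−ω_c) = −81(ω_r−ω_c),  ω_s=0, ω_c=1
Stage 1: ω_r = 1 − (33/81)(0−1) = 38/27
  ⇒ ω_r¹/ω_c¹ = 38/27
Stage 2: N_ring = 28 + 2·18 = 64
Stage 2: 28(ω_s−ω_c) = −64(ω_r−ω_c),  ω_s=0, ω_r=1
Stage 2: 28(0−ω_c) = −64(1−ω_c)  ⇒  92ω_c = 64  ⇒  ω_c = 16/23
  ⇒ ω_c²/ω_r² = 16/23
Coupling ω_r² = ω_r¹ ⇒ overall = 38/27 × 16/23 = 608/621

608/621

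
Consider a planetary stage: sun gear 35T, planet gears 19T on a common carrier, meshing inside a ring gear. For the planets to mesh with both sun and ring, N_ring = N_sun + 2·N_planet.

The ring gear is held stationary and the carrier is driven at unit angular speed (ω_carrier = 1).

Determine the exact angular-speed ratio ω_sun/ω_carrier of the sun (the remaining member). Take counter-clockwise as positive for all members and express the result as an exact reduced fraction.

108/35

N_ring = 35 + 2·19 = 73
35(ω_s−ω_c) = −73(ω_r−ω_c),  ω_r=0, ω_c=1
ω_s = 1 − (73/35)(0−1) = 108/35
ω_s/ω_c = 108/35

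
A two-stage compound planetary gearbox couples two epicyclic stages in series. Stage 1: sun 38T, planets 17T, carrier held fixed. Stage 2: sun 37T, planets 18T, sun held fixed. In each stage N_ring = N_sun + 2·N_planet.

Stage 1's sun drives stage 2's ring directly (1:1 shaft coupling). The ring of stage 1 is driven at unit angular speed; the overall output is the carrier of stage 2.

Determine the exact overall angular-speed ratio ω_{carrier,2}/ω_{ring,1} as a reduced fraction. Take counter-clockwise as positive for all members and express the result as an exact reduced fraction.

Stage 1: N_ring = 38 + 2·17 = 72
Stage 1: 38(ω_s−ω_c) = −72(ω_r−ω_c),  ω_c=0, ω_r=1
Stage 1: ω_s = 0 − (72/38)(1−0) = -36/19
  ⇒ ω_s¹/ω_r¹ = -36/19
Stage 2: N_ring = 37 + 2·18 = 73
Stage 2: 37(ω_s−ω_c) = −73(ω_r−ω_c),  ω_s=0, ω_r=1
Stage 2: 37(0−ω_c) = −73(1−ω_c)  ⇒  110ω_c = 73  ⇒  ω_c = 73/110
  ⇒ ω_c²/ω_r² = 73/110
Coupling ω_r² = ω_s¹ ⇒ overall = -36/19 × 73/110 = -1314/1045

-1314/1045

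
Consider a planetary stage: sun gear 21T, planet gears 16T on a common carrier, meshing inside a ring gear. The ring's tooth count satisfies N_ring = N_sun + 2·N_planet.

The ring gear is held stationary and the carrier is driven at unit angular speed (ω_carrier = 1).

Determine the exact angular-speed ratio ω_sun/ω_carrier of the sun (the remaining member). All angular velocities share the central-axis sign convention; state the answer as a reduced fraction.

74/21

N_ring = 21 + 2·16 = 53
21(ω_s−ω_c) = −53(ω_r−ω_c),  ω_r=0, ω_c=1
ω_s = 1 − (53/21)(0−1) = 74/21
ω_s/ω_c = 74/21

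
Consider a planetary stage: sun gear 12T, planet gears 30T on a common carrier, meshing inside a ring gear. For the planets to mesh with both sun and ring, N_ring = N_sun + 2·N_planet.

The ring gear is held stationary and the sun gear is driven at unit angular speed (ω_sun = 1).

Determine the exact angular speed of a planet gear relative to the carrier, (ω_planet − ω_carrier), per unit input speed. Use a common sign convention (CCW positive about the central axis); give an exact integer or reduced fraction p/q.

-12/35

N_ring = 12 + 2·30 = 72
12(ω_s−ω_c) = −72(ω_r−ω_c),  ω_r=0, ω_s=1
12(1−ω_c) = −72(0−ω_c)  ⇒  84ω_c = 12  ⇒  ω_c = 1/7
sun–planet: 12·(1−1/7) = −30·(ω_p−ω_c)  ⇒  ω_p−ω_c = −(12/30)·(6/7) = -12/35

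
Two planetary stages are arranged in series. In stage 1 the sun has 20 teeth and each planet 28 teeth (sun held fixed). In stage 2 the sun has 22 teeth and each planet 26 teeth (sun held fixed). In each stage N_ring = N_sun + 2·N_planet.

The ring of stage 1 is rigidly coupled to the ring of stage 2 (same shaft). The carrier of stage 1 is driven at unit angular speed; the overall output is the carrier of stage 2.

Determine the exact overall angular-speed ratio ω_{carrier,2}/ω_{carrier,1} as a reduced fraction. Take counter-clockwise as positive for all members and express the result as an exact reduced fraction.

37/38

Stage 1: N_ring = 20 + 2·28 = 76
Stage 1: 20(ω_s−ω_c) = −76(ω_r−ω_c),  ω_s=0, ω_c=1
Stage 1: ω_r = 1 − (20/76)(0−1) = 24/19
  ⇒ ω_r¹/ω_c¹ = 24/19
Stage 2: N_ring = 22 + 2·26 = 74
Stage 2: 22(ω_s−ω_c) = −74(ω_r−ω_c),  ω_s=0, ω_r=1
Stage 2: 22(0−ω_c) = −74(1−ω_c)  ⇒  96ω_c = 74  ⇒  ω_c = 37/48
  ⇒ ω_c²/ω_r² = 37/48
Coupling ω_r² = ω_r¹ ⇒ overall = 24/19 × 37/48 = 37/38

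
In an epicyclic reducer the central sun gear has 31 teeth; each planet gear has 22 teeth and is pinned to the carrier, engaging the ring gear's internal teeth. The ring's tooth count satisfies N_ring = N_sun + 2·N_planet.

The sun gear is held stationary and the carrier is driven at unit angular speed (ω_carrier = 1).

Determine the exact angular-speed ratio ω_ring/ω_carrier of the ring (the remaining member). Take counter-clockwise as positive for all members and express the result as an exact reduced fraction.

106/75

N_ring = 31 + 2·22 = 75
31(ω_s−ω_c) = −75(ω_r−ω_c),  ω_s=0, ω_c=1
ω_r = 1 − (31/75)(0−1) = 106/75
ω_r/ω_c = 106/75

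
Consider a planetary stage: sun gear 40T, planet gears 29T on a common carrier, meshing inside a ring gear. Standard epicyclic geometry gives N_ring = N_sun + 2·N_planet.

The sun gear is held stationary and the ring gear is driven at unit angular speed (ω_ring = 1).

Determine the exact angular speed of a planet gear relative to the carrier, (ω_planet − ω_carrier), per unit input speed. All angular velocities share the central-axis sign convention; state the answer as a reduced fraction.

1960/2001

N_ring = 40 + 2·29 = 98
40(ω_s−ω_c) = −98(ω_r−ω_c),  ω_s=0, ω_r=1
40(0−ω_c) = −98(1−ω_c)  ⇒  138ω_c = 98  ⇒  ω_c = 49/69
sun–planet: 40·(0−49/69) = −29·(ω_p−ω_c)  ⇒  ω_p−ω_c = −(40/29)·(-49/69) = 1960/2001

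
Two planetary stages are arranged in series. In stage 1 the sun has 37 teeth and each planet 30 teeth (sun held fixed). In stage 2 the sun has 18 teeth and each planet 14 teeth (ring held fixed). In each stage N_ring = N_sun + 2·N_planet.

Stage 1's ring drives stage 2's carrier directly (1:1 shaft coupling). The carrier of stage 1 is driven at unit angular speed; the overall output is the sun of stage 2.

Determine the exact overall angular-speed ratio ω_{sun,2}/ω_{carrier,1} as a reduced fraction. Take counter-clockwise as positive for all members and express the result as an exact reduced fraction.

Stage 1: N_ring = 37 + 2·30 = 97
Stage 1: 37(ω_s−ω_c) = −97(ω_r−ω_c),  ω_s=0, ω_c=1
Stage 1: ω_r = 1 − (37/97)(0−1) = 134/97
  ⇒ ω_r¹/ω_c¹ = 134/97
Stage 2: N_ring = 18 + 2·14 = 46
Stage 2: 18(ω_s−ω_c) = −46(ω_r−ω_c),  ω_r=0, ω_c=1
Stage 2: ω_s = 1 − (46/18)(0−1) = 32/9
  ⇒ ω_s²/ω_c² = 32/9
Coupling ω_c² = ω_r¹ ⇒ overall = 134/97 × 32/9 = 4288/873

4288/873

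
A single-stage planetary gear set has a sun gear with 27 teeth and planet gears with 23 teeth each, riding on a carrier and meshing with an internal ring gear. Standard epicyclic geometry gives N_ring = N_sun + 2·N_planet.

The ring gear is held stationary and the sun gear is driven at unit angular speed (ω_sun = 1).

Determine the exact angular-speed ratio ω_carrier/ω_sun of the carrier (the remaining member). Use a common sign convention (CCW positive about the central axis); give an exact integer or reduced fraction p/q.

N_ring = 27 + 2·23 = 73
27(ω_s−ω_c) = −73(ω_r−ω_c),  ω_r=0, ω_s=1
27(1−ω_c) = −73(0−ω_c)  ⇒  100ω_c = 27  ⇒  ω_c = 27/100
ω_c/ω_s = 27/100

27/100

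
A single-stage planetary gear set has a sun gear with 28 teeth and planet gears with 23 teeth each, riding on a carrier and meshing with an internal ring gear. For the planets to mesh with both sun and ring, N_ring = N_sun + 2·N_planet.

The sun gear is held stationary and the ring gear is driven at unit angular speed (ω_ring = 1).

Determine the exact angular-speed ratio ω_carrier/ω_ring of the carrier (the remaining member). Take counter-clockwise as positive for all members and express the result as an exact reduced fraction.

N_ring = 28 + 2·23 = 74
28(ω_s−ω_c) = −74(ω_r−ω_c),  ω_s=0, ω_r=1
28(0−ω_c) = −74(1−ω_c)  ⇒  102ω_c = 74  ⇒  ω_c = 37/51
ω_c/ω_r = 37/51

37/51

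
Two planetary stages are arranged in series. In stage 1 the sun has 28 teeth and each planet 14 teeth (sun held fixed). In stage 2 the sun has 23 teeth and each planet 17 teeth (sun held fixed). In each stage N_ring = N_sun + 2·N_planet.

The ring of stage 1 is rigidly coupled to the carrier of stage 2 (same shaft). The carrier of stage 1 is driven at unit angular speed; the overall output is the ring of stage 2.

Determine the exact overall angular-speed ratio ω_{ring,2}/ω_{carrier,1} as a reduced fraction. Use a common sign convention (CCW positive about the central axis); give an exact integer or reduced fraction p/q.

40/19

Stage 1: N_ring = 28 + 2·14 = 56
Stage 1: 28(ω_s−ω_c) = −56(ω_r−ω_c),  ω_s=0, ω_c=1
Stage 1: ω_r = 1 − (28/56)(0−1) = 3/2
  ⇒ ω_r¹/ω_c¹ = 3/2
Stage 2: N_ring = 23 + 2·17 = 57
Stage 2: 23(ω_s−ω_c) = −57(ω_r−ω_c),  ω_s=0, ω_c=1
Stage 2: ω_r = 1 − (23/57)(0−1) = 80/57
  ⇒ ω_r²/ω_c² = 80/57
Coupling ω_c² = ω_r¹ ⇒ overall = 3/2 × 80/57 = 40/19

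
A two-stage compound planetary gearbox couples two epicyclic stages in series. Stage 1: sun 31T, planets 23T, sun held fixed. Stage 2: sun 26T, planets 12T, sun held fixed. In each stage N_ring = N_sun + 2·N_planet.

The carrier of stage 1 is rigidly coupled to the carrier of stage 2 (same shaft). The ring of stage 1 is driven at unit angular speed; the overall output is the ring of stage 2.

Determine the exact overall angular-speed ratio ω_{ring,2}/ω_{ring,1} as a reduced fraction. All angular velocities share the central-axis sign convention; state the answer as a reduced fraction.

Stage 1: N_ring = 31 + 2·23 = 77
Stage 1: 31(ω_s−ω_c) = −77(ω_r−ω_c),  ω_s=0, ω_r=1
Stage 1: 31(0−ω_c) = −77(1−ω_c)  ⇒  108ω_c = 77  ⇒  ω_c = 77/108
  ⇒ ω_c¹/ω_r¹ = 77/108
Stage 2: N_ring = 26 + 2·12 = 50
Stage 2: 26(ω_s−ω_c) = −50(ω_r−ω_c),  ω_s=0, ω_c=1
Stage 2: ω_r = 1 − (26/50)(0−1) = 38/25
  ⇒ ω_r²/ω_c² = 38/25
Coupling ω_c² = ω_c¹ ⇒ overall = 77/108 × 38/25 = 1463/1350

1463/1350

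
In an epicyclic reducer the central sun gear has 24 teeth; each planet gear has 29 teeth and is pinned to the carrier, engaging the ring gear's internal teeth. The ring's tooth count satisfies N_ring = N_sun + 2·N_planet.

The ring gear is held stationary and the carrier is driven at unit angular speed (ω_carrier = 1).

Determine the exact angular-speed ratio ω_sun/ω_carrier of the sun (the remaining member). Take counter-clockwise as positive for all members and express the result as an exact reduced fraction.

N_ring = 24 + 2·29 = 82
24(ω_s−ω_c) = −82(ω_r−ω_c),  ω_r=0, ω_c=1
ω_s = 1 − (82/24)(0−1) = 53/12
ω_s/ω_c = 53/12

53/12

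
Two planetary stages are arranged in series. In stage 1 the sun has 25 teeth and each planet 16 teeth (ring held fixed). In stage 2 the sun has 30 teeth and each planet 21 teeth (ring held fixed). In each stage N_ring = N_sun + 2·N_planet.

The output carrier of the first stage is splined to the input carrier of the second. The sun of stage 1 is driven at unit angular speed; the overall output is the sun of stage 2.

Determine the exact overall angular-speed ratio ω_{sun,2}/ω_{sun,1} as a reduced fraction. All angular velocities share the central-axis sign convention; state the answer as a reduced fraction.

85/82

Stage 1: N_ring = 25 + 2·16 = 57
Stage 1: 25(ω_s−ω_c) = −57(ω_r−ω_c),  ω_r=0, ω_s=1
Stage 1: 25(1−ω_c) = −57(0−ω_c)  ⇒  82ω_c = 25  ⇒  ω_c = 25/82
  ⇒ ω_c¹/ω_s¹ = 25/82
Stage 2: N_ring = 30 + 2·21 = 72
Stage 2: 30(ω_s−ω_c) = −72(ω_r−ω_c),  ω_r=0, ω_c=1
Stage 2: ω_s = 1 − (72/30)(0−1) = 17/5
  ⇒ ω_s²/ω_c² = 17/5
Coupling ω_c² = ω_c¹ ⇒ overall = 25/82 × 17/5 = 85/82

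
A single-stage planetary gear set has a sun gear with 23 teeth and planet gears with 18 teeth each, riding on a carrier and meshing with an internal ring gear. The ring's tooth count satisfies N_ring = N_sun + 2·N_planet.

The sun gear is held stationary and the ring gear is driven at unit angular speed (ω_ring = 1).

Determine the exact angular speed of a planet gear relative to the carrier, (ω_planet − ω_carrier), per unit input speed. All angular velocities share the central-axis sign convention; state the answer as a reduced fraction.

1357/1476

N_ring = 23 + 2·18 = 59
23(ω_s−ω_c) = −59(ω_r−ω_c),  ω_s=0, ω_r=1
23(0−ω_c) = −59(1−ω_c)  ⇒  82ω_c = 59  ⇒  ω_c = 59/82
sun–planet: 23·(0−59/82) = −18·(ω_p−ω_c)  ⇒  ω_p−ω_c = −(23/18)·(-59/82) = 1357/1476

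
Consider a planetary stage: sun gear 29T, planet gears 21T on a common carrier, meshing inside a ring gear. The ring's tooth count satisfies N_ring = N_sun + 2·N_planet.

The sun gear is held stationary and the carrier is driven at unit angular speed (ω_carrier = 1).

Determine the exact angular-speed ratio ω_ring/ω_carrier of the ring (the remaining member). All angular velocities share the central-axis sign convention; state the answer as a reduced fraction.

100/71

N_ring = 29 + 2·21 = 71
29(ω_s−ω_c) = −71(ω_r−ω_c),  ω_s=0, ω_c=1
ω_r = 1 − (29/71)(0−1) = 100/71
ω_r/ω_c = 100/71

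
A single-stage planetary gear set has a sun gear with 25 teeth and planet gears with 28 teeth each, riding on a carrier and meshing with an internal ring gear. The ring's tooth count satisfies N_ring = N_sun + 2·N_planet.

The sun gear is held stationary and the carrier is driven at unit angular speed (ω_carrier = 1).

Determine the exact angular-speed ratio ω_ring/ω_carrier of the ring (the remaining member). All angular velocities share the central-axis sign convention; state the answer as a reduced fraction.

N_ring = 25 + 2·28 = 81
25(ω_s−ω_c) = −81(ω_r−ω_c),  ω_s=0, ω_c=1
ω_r = 1 − (25/81)(0−1) = 106/81
ω_r/ω_c = 106/81

106/81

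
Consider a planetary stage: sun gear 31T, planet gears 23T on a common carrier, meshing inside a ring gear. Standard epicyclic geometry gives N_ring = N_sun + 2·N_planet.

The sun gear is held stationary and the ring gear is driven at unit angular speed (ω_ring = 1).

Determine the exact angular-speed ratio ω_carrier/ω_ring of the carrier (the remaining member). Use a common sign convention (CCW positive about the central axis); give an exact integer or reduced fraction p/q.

77/108

N_ring = 31 + 2·23 = 77
31(ω_s−ω_c) = −77(ω_r−ω_c),  ω_s=0, ω_r=1
31(0−ω_c) = −77(1−ω_c)  ⇒  108ω_c = 77  ⇒  ω_c = 77/108
ω_c/ω_r = 77/108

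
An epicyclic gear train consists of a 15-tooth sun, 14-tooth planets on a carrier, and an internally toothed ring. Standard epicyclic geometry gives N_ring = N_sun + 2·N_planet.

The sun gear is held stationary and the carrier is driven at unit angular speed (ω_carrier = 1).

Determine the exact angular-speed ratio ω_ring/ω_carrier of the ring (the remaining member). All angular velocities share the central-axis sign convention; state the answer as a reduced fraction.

58/43

N_ring = 15 + 2·14 = 43
15(ω_s−ω_c) = −43(ω_r−ω_c),  ω_s=0, ω_c=1
ω_r = 1 − (15/43)(0−1) = 58/43
ω_r/ω_c = 58/43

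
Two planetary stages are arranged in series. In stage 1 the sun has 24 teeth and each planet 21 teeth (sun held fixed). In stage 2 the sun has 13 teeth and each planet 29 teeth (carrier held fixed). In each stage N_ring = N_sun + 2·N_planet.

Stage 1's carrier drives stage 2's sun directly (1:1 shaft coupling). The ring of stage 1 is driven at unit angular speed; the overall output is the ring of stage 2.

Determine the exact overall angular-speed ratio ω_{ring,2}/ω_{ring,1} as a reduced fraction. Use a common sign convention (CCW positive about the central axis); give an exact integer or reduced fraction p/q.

-143/1065

Stage 1: N_ring = 24 + 2·21 = 66
Stage 1: 24(ω_s−ω_c) = −66(ω_r−ω_c),  ω_s=0, ω_r=1
Stage 1: 24(0−ω_c) = −66(1−ω_c)  ⇒  90ω_c = 66  ⇒  ω_c = 11/15
  ⇒ ω_c¹/ω_r¹ = 11/15
Stage 2: N_ring = 13 + 2·29 = 71
Stage 2: 13(ω_s−ω_c) = −71(ω_r−ω_c),  ω_c=0, ω_s=1
Stage 2: ω_r = 0 − (13/71)(1−0) = -13/71
  ⇒ ω_r²/ω_s² = -13/71
Coupling ω_s² = ω_c¹ ⇒ overall = 11/15 × -13/71 = -143/1065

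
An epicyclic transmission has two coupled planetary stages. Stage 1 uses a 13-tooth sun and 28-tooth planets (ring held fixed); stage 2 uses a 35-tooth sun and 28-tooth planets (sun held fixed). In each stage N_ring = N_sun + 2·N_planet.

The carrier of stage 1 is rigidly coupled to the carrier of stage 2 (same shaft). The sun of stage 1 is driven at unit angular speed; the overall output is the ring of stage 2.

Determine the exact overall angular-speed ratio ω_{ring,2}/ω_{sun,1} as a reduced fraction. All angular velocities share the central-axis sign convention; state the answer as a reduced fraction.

9/41

Stage 1: N_ring = 13 + 2·28 = 69
Stage 1: 13(ω_s−ω_c) = −69(ω_r−ω_c),  ω_r=0, ω_s=1
Stage 1: 13(1−ω_c) = −69(0−ω_c)  ⇒  82ω_c = 13  ⇒  ω_c = 13/82
  ⇒ ω_c¹/ω_s¹ = 13/82
Stage 2: N_ring = 35 + 2·28 = 91
Stage 2: 35(ω_s−ω_c) = −91(ω_r−ω_c),  ω_s=0, ω_c=1
Stage 2: ω_r = 1 − (35/91)(0−1) = 18/13
  ⇒ ω_r²/ω_c² = 18/13
Coupling ω_c² = ω_c¹ ⇒ overall = 13/82 × 18/13 = 9/41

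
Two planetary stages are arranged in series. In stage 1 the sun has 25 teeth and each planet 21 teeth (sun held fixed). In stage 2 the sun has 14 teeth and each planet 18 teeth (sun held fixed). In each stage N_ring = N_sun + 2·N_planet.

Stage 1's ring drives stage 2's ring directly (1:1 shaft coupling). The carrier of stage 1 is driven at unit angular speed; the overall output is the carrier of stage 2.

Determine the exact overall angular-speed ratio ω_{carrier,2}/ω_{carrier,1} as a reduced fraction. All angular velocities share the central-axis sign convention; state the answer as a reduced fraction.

Stage 1: N_ring = 25 + 2·21 = 67
Stage 1: 25(ω_s−ω_c) = −67(ω_r−ω_c),  ω_s=0, ω_c=1
Stage 1: ω_r = 1 − (25/67)(0−1) = 92/67
  ⇒ ω_r¹/ω_c¹ = 92/67
Stage 2: N_ring = 14 + 2·18 = 50
Stage 2: 14(ω_s−ω_c) = −50(ω_r−ω_c),  ω_s=0, ω_r=1
Stage 2: 14(0−ω_c) = −50(1−ω_c)  ⇒  64ω_c = 50  ⇒  ω_c = 25/32
  ⇒ ω_c²/ω_r² = 25/32
Coupling ω_r² = ω_r¹ ⇒ overall = 92/67 × 25/32 = 575/536

575/536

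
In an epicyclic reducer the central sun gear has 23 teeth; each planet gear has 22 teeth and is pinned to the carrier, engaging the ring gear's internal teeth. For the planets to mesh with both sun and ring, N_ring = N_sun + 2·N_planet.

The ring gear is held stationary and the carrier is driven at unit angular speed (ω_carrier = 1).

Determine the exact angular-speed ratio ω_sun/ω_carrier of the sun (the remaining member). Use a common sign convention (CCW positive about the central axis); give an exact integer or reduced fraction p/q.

90/23

N_ring = 23 + 2·22 = 67
23(ω_s−ω_c) = −67(ω_r−ω_c),  ω_r=0, ω_c=1
ω_s = 1 − (67/23)(0−1) = 90/23
ω_s/ω_c = 90/23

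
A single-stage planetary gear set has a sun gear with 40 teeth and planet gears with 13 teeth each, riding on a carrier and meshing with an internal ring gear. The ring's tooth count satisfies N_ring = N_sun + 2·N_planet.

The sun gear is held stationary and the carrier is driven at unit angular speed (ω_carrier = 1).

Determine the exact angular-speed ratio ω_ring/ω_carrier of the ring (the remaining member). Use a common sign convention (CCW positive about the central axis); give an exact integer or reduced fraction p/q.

N_ring = 40 + 2·13 = 66
40(ω_s−ω_c) = −66(ω_r−ω_c),  ω_s=0, ω_c=1
ω_r = 1 − (40/66)(0−1) = 53/33
ω_r/ω_c = 53/33

53/33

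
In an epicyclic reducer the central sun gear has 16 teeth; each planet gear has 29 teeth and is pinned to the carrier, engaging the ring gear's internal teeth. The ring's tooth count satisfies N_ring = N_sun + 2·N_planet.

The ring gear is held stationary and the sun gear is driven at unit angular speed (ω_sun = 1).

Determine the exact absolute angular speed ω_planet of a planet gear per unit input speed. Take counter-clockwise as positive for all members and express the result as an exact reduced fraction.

N_ring = 16 + 2·29 = 74
16(ω_s−ω_c) = −74(ω_r−ω_c),  ω_r=0, ω_s=1
16(1−ω_c) = −74(0−ω_c)  ⇒  90ω_c = 16  ⇒  ω_c = 8/45
sun–planet: 16·(1−8/45) = −29·(ω_p−ω_c)  ⇒  ω_p−ω_c = −(16/29)·(37/45) = -592/1305
ω_p = 8/45 − 592/1305 = -8/29

-8/29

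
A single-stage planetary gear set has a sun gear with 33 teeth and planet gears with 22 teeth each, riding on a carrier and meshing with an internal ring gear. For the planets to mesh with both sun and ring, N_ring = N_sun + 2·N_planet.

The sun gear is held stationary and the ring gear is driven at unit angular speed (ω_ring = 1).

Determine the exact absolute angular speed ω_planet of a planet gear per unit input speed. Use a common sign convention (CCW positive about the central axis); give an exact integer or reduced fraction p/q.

7/4

N_ring = 33 + 2·22 = 77
33(ω_s−ω_c) = −77(ω_r−ω_c),  ω_s=0, ω_r=1
33(0−ω_c) = −77(1−ω_c)  ⇒  110ω_c = 77  ⇒  ω_c = 7/10
sun–planet: 33·(0−7/10) = −22·(ω_p−ω_c)  ⇒  ω_p−ω_c = −(33/22)·(-7/10) = 21/20
ω_p = 7/10 + 21/20 = 7/4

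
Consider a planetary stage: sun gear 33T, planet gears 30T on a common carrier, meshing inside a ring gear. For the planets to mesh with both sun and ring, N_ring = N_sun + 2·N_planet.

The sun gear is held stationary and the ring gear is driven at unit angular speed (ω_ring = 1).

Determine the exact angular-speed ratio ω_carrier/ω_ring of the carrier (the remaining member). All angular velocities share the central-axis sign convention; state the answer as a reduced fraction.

N_ring = 33 + 2·30 = 93
33(ω_s−ω_c) = −93(ω_r−ω_c),  ω_s=0, ω_r=1
33(0−ω_c) = −93(1−ω_c)  ⇒  126ω_c = 93  ⇒  ω_c = 31/42
ω_c/ω_r = 31/42

31/42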